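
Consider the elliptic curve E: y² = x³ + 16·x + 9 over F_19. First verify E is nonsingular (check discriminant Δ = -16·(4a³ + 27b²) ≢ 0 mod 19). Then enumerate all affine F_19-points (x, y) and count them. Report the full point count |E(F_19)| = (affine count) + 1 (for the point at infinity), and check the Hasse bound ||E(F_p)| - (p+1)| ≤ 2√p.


Affine points = {(0, 3), (0, 16), (1, 8), (1, 11), (2, 7), (2, 12), (4, 2), (4, 17), (5, 9), (5, 10), (6, 6), (6, 13), (13, 1), (13, 18), (17, 8), (17, 11), (18, 7), (18, 12)}; affine count = 18; |E(F_19)| = 19.

Discriminant check: Δ ∝ 4a³ + 27b² = 4·16³ + 27·9² = 4·4096 + 27·81 ≡ 8 (mod 19). Nonzero ⇒ E is nonsingular.
For each x ∈ F_19, compute rhs = x³ + 16·x + 9 mod 19, then count y ∈ F_19 with y² ≡ rhs.
  x = 0: rhs = 9, matching y values: 3, 16 (2 points).
  x = 1: rhs = 7, matching y values: 8, 11 (2 points).
  x = 2: rhs = 11, matching y values: 7, 12 (2 points).
  x = 3: rhs = 8, matching y values: none (0 points).
  x = 4: rhs = 4, matching y values: 2, 17 (2 points).
  x = 5: rhs = 5, matching y values: 9, 10 (2 points).
  x = 6: rhs = 17, matching y values: 6, 13 (2 points).
  x = 7: rhs = 8, matching y values: none (0 points).
  x = 8: rhs = 3, matching y values: none (0 points).
  x = 9: rhs = 8, matching y values: none (0 points).
  x = 10: rhs = 10, matching y values: none (0 points).
  x = 11: rhs = 15, matching y values: none (0 points).
  x = 12: rhs = 10, matching y values: none (0 points).
  x = 13: rhs = 1, matching y values: 1, 18 (2 points).
  x = 14: rhs = 13, matching y values: none (0 points).
  x = 15: rhs = 14, matching y values: none (0 points).
  x = 16: rhs = 10, matching y values: none (0 points).
  x = 17: rhs = 7, matching y values: 8, 11 (2 points).
  x = 18: rhs = 11, matching y values: 7, 12 (2 points).
Total affine count: 18.
Full point count |E(F_19)| = 18 + 1 = 19.
Hasse bound: |19 − (19+1)| = |-1| = 1 ≤ 2√19 ≈ 8.7178 ✓.


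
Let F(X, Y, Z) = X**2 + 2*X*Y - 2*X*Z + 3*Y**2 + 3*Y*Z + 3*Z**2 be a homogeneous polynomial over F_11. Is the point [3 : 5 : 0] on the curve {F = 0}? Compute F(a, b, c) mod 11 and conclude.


F(3,5,0) ≡ 4 (mod 11); P is NOT on the curve.

Evaluate F(3, 5, 0) term-by-term (mod 11).
  X**2 ↦ 1·9·1·1 = 9
  2*X*Y ↦ 2·3·5·1 = 30
  -2*X*Z ↦ -2·3·1·0 = 0
  3*Y**2 ↦ 3·1·25·1 = 75
  3*Y*Z ↦ 3·1·5·0 = 0
  3*Z**2 ↦ 3·1·1·0 = 0
Sum: F(3, 5, 0) = (9) + (30) + (0) + (75) + (0) + (0) = 114.
Reducing mod 11: 114 ≡ 4 (mod 11).
Since F(a, b, c) ≡ 4 ≠ 0 (mod 11), P does NOT lie on the curve.


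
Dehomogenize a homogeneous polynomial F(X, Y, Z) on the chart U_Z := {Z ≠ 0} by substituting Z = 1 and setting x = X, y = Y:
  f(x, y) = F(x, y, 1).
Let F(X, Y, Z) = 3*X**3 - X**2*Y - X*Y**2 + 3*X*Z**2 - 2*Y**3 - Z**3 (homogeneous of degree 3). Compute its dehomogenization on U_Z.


f(x, y) = 3*x**3 - x**2*y - x*y**2 + 3*x - 2*y**3 - 1

On U_Z we set Z = 1. Each monomial c·X^i·Y^j·Z^k in F becomes c·x^i·y^j·1^k = c·x^i·y^j.
Substituting Z = 1: F(X, Y, 1) = 3*x**3 - x**2*y - x*y**2 + 3*x - 2*y**3 - 1.
Note: deg(f) ≤ deg(F) = 3; strict inequality happens when F is divisible by Z (lost terms).


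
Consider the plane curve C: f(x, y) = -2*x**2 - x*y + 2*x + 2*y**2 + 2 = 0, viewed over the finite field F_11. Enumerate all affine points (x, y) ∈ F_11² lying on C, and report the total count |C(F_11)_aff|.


Affine F_11-points: {(2, 4), (2, 8), (3, 1), (3, 6), (4, 0), (4, 2), (6, 6), (6, 8), (7, 2), (7, 7), (8, 0), (8, 4)}; count = 12.

For each of the 121 pairs (x, y) ∈ F_11², evaluate f(x, y) mod 11. Record the zeros.
  x = 0: [0↦2, 1↦4, 2↦10, 3↦9, 4↦1, 5↦8, 6↦8, 7↦1, 8↦9, 9↦10, 10↦4]  zeros at y ∈ ∅
  x = 1: [0↦2, 1↦3, 2↦8, 3↦6, 4↦8, 5↦3, 6↦2, 7↦5, 8↦1, 9↦1, 10↦5]  zeros at y ∈ ∅
  x = 2: [0↦9, 1↦9, 2↦2, 3↦10, 4↦0, 5↦5, 6↦3, 7↦5, 8↦0, 9↦10, 10↦2]  zeros at y ∈ {4, 8}
  x = 3: [0↦1, 1↦0, 2↦3, 3↦10, 4↦10, 5↦3, 6↦0, 7↦1, 8↦6, 9↦4, 10↦6]  zeros at y ∈ {1, 6}
  x = 4: [0↦0, 1↦9, 2↦0, 3↦6, 4↦5, 5↦8, 6↦4, 7↦4, 8↦8, 9↦5, 10↦6]  zeros at y ∈ {0, 2}
  x = 5: [0↦6, 1↦3, 2↦4, 3↦9, 4↦7, 5↦9, 6↦4, 7↦3, 8↦6, 9↦2, 10↦2]  zeros at y ∈ ∅
  x = 6: [0↦8, 1↦4, 2↦4, 3↦8, 4↦5, 5↦6, 6↦0, 7↦9, 8↦0, 9↦6, 10↦5]  zeros at y ∈ {6, 8}
  x = 7: [0↦6, 1↦1, 2↦0, 3↦3, 4↦10, 5↦10, 6↦3, 7↦0, 8↦1, 9↦6, 10↦4]  zeros at y ∈ {2, 7}
  x = 8: [0↦0, 1↦5, 2↦3, 3↦5, 4↦0, 5↦10, 6↦2, 7↦9, 8↦9, 9↦2, 10↦10]  zeros at y ∈ {0, 4}
  x = 9: [0↦1, 1↦5, 2↦2, 3↦3, 4↦8, 5↦6, 6↦8, 7↦3, 8↦2, 9↦5, 10↦1]  zeros at y ∈ ∅
  x = 10: [0↦9, 1↦1, 2↦8, 3↦8, 4↦1, 5↦9, 6↦10, 7↦4, 8↦2, 9↦4, 10↦10]  zeros at y ∈ ∅
Collecting zeros: affine points = {(2, 4), (2, 8), (3, 1), (3, 6), (4, 0), (4, 2), (6, 6), (6, 8), (7, 2), (7, 7), (8, 0), (8, 4)}.
Total count |C(F_11)_aff| = 12.


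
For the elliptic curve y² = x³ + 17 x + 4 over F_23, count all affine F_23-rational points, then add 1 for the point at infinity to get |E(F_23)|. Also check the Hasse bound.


Affine points = {(0, 2), (0, 21), (2, 0), (3, 6), (3, 17), (6, 0), (7, 11), (7, 12), (8, 10), (8, 13), (9, 9), (9, 14), (10, 1), (10, 22), (11, 2), (11, 21), (12, 2), (12, 21), (15, 0), (16, 5), (16, 18), (17, 10), (17, 13), (18, 1), (18, 22), (20, 8), (20, 15), (21, 10), (21, 13), (22, 3), (22, 20)}; affine count = 31; |E(F_23)| = 32.

Discriminant check: Δ ∝ 4a³ + 27b² = 4·17³ + 27·4² = 4·4913 + 27·16 ≡ 5 (mod 23). Nonzero ⇒ E is nonsingular.
For each x ∈ F_23, compute rhs = x³ + 17·x + 4 mod 23, then count y ∈ F_23 with y² ≡ rhs.
  x = 0: rhs = 4, matching y values: 2, 21 (2 points).
  x = 1: rhs = 22, matching y values: none (0 points).
  x = 2: rhs = 0, matching y values: 0 (1 points).
  x = 3: rhs = 13, matching y values: 6, 17 (2 points).
  x = 4: rhs = 21, matching y values: none (0 points).
  x = 5: rhs = 7, matching y values: none (0 points).
  x = 6: rhs = 0, matching y values: 0 (1 points).
  x = 7: rhs = 6, matching y values: 11, 12 (2 points).
  x = 8: rhs = 8, matching y values: 10, 13 (2 points).
  x = 9: rhs = 12, matching y values: 9, 14 (2 points).
  x = 10: rhs = 1, matching y values: 1, 22 (2 points).
  x = 11: rhs = 4, matching y values: 2, 21 (2 points).
  x = 12: rhs = 4, matching y values: 2, 21 (2 points).
  x = 13: rhs = 7, matching y values: none (0 points).
  x = 14: rhs = 19, matching y values: none (0 points).
  x = 15: rhs = 0, matching y values: 0 (1 points).
  x = 16: rhs = 2, matching y values: 5, 18 (2 points).
  x = 17: rhs = 8, matching y values: 10, 13 (2 points).
  x = 18: rhs = 1, matching y values: 1, 22 (2 points).
  x = 19: rhs = 10, matching y values: none (0 points).
  x = 20: rhs = 18, matching y values: 8, 15 (2 points).
  x = 21: rhs = 8, matching y values: 10, 13 (2 points).
  x = 22: rhs = 9, matching y values: 3, 20 (2 points).
Total affine count: 31.
Full point count |E(F_23)| = 31 + 1 = 32.
Hasse bound: |32 − (23+1)| = |8| = 8 ≤ 2√23 ≈ 9.5917 ✓.


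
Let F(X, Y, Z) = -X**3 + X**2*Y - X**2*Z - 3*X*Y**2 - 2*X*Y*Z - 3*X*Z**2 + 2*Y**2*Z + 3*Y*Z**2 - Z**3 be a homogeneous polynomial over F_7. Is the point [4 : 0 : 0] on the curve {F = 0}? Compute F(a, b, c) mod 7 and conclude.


F(4,0,0) ≡ 6 (mod 7); P is NOT on the curve.

Evaluate F(4, 0, 0) term-by-term (mod 7).
  -X**3 ↦ -1·64·1·1 = -64
  X**2*Y ↦ 1·16·0·1 = 0
  -X**2*Z ↦ -1·16·1·0 = 0
  -3*X*Y**2 ↦ -3·4·0·1 = 0
  -2*X*Y*Z ↦ -2·4·0·0 = 0
  -3*X*Z**2 ↦ -3·4·1·0 = 0
  2*Y**2*Z ↦ 2·1·0·0 = 0
  3*Y*Z**2 ↦ 3·1·0·0 = 0
  -Z**3 ↦ -1·1·1·0 = 0
Sum: F(4, 0, 0) = (-64) + (0) + (0) + (0) + (0) + (0) + (0) + (0) + (0) = -64.
Reducing mod 7: -64 ≡ 6 (mod 7).
Since F(a, b, c) ≡ 6 ≠ 0 (mod 7), P does NOT lie on the curve.


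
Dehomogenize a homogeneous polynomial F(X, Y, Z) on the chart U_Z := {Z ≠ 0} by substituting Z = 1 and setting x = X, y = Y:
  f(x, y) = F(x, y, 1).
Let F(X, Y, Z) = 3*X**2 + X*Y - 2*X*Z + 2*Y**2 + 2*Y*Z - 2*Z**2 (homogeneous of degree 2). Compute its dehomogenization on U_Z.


f(x, y) = 3*x**2 + x*y - 2*x + 2*y**2 + 2*y - 2

On U_Z we set Z = 1. Each monomial c·X^i·Y^j·Z^k in F becomes c·x^i·y^j·1^k = c·x^i·y^j.
Substituting Z = 1: F(X, Y, 1) = 3*x**2 + x*y - 2*x + 2*y**2 + 2*y - 2.
Note: deg(f) ≤ deg(F) = 2; strict inequality happens when F is divisible by Z (lost terms).


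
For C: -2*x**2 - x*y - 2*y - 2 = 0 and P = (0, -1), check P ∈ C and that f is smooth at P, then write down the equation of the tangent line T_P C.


Tangent line at P: x - 2*y - 2 = 0.

Step 1: f(0, -1) = 0, so P lies on C.
Step 2: partial derivatives
  f_x(x, y) = -4*x - y, f_y(x, y) = -x - 2.
  f_x(P) = 1, f_y(P) = -2 (gradient nonzero, so P is smooth).
Step 3: tangent line at P: 1·(x − 0) + -2·(y − -1) = 0.
Expanding: x - 2*y - 2 = 0.


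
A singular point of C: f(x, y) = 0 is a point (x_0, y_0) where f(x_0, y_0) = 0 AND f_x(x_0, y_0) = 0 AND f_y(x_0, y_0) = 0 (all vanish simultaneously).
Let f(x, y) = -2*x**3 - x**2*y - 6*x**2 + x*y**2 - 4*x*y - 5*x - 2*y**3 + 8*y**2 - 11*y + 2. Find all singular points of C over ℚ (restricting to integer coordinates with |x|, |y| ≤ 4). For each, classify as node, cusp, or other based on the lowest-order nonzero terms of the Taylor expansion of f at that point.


Singular points: {(-1, 1)}; classification: node.

Compute partial derivatives:
  f_x = -6*x**2 - 2*x*y - 12*x + y**2 - 4*y - 5.
  f_y = -x**2 + 2*x*y - 4*x - 6*y**2 + 16*y - 11.
Scan x_0 ∈ {−4, ..., 4}. For each x_0, f_y(x_0, y) is a polynomial in y; find its integer roots y ∈ {−4, ..., 4}, then test f_x and f at those candidates.
  x = -4: f_y(-4, y) = -6*y**2 + 8*y - 11; no integer root y with |y| ≤ 4.
  x = -3: f_y(-3, y) = -6*y**2 + 10*y - 8; no integer root y with |y| ≤ 4.
  x = -2: f_y(-2, y) = -6*y**2 + 12*y - 7; no integer root y with |y| ≤ 4.
  x = -1: f_y(-1, y) = -6*y**2 + 14*y - 8; vanishes at y ∈ {1}. (-1, 1): f_x = 0, f = 0 — SINGULAR.
  x = 0: f_y(0, y) = -6*y**2 + 16*y - 11; no integer root y with |y| ≤ 4.
  x = 1: f_y(1, y) = -6*y**2 + 18*y - 16; no integer root y with |y| ≤ 4.
  x = 2: f_y(2, y) = -6*y**2 + 20*y - 23; no integer root y with |y| ≤ 4.
  x = 3: f_y(3, y) = -6*y**2 + 22*y - 32; no integer root y with |y| ≤ 4.
  x = 4: f_y(4, y) = -6*y**2 + 24*y - 43; no integer root y with |y| ≤ 4.
Only singular point on the grid: (-1, 1).
Classify: substitute x = -1 + u, y = 1 + v and expand: f = -2*u**3 - u**2*v - u**2 + u*v**2 - 2*v**3 + v**2.
No constant or linear terms (consistent with a singular point). Quadratic part: -u**2 + v**2. Cubic part: -2*u**3 - u**2*v + u*v**2 - 2*v**3.
The quadratic part v**2 - u**2 = (v − u)(v + u) splits into two distinct linear factors, so there are two distinct tangent lines y − 1 = ±(x − -1) — this is a node (ordinary double point).
Classification: node.


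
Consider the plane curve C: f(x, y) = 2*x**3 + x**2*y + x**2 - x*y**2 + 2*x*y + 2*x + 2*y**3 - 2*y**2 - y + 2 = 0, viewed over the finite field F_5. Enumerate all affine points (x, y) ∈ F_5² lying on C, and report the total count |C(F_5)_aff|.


Affine F_5-points: {(0, 3), (1, 2), (1, 3), (1, 4), (2, 2), (2, 3), (3, 2), (3, 4)}; count = 8.

For each of the 25 pairs (x, y) ∈ F_5², evaluate f(x, y) mod 5. Record the zeros.
  x = 0: [0↦2, 1↦1, 2↦3, 3↦0, 4↦4]  zeros at y ∈ {3}
  x = 1: [0↦2, 1↦3, 2↦0, 3↦0, 4↦0]  zeros at y ∈ {2, 3, 4}
  x = 2: [0↦1, 1↦1, 2↦0, 3↦0, 4↦3]  zeros at y ∈ {2, 3}
  x = 3: [0↦1, 1↦2, 2↦0, 3↦2, 4↦0]  zeros at y ∈ {2, 4}
  x = 4: [0↦4, 1↦3, 2↦2, 3↦3, 4↦3]  zeros at y ∈ ∅
Collecting zeros: affine points = {(0, 3), (1, 2), (1, 3), (1, 4), (2, 2), (2, 3), (3, 2), (3, 4)}.
Total count |C(F_5)_aff| = 8.


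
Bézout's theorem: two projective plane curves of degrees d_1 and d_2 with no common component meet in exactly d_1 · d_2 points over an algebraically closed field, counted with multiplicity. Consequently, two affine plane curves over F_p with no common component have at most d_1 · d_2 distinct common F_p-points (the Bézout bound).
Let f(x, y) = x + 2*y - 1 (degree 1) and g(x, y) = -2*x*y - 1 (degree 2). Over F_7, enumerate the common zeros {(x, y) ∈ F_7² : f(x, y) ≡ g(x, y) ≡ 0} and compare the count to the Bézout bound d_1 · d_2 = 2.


Common zeros: ∅; count = 0; Bézout bound = 2.

deg(f) = 1, deg(g) = 2, so Bézout bound = 2.
Scan x ∈ F_7. For each x, list the y ∈ F_7 with f(x, y) ≡ 0 and those with g(x, y) ≡ 0 (mod 7); the common zeros in that column are the intersection.
  x = 0: f ≡ 0 at y ∈ {4}; g ≡ 0 at y ∈ ∅; common: ∅.
  x = 1: f ≡ 0 at y ∈ {0}; g ≡ 0 at y ∈ {3}; common: ∅.
  x = 2: f ≡ 0 at y ∈ {3}; g ≡ 0 at y ∈ {5}; common: ∅.
  x = 3: f ≡ 0 at y ∈ {6}; g ≡ 0 at y ∈ {1}; common: ∅.
  x = 4: f ≡ 0 at y ∈ {2}; g ≡ 0 at y ∈ {6}; common: ∅.
  x = 5: f ≡ 0 at y ∈ {5}; g ≡ 0 at y ∈ {2}; common: ∅.
  x = 6: f ≡ 0 at y ∈ {1}; g ≡ 0 at y ∈ {4}; common: ∅.
Collecting: common zeros = ∅, so the count is 0.
Comparison with the Bézout bound: 0 ≤ 2 = deg(f)·deg(g), as expected for curves with no common component (the affine F_7-count falls short of the bound because intersections may lie at infinity, over extension fields, or carry multiplicity).


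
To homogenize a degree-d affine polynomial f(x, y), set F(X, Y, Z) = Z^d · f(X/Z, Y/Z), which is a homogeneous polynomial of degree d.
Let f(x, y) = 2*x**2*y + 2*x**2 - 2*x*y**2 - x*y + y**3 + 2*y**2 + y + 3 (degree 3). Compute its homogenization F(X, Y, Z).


F(X, Y, Z) = 2*X**2*Y + 2*X**2*Z - 2*X*Y**2 - X*Y*Z + Y**3 + 2*Y**2*Z + Y*Z**2 + 3*Z**3

deg(f) = 3.
Substitute x = X/Z, y = Y/Z into f, then multiply by Z^3.
  monomial 2·x^2·y^1 ↦ 2·X^2·Y^1·Z^0.
  monomial 2·x^2·y^0 ↦ 2·X^2·Y^0·Z^1.
  monomial -2·x^1·y^2 ↦ -2·X^1·Y^2·Z^0.
  monomial -1·x^1·y^1 ↦ -1·X^1·Y^1·Z^1.
  monomial 1·x^0·y^3 ↦ 1·X^0·Y^3·Z^0.
  monomial 2·x^0·y^2 ↦ 2·X^0·Y^2·Z^1.
  monomial 1·x^0·y^1 ↦ 1·X^0·Y^1·Z^2.
  monomial 3·x^0·y^0 ↦ 3·X^0·Y^0·Z^3.
Collecting: F(X, Y, Z) = 2*X**2*Y + 2*X**2*Z - 2*X*Y**2 - X*Y*Z + Y**3 + 2*Y**2*Z + Y*Z**2 + 3*Z**3.


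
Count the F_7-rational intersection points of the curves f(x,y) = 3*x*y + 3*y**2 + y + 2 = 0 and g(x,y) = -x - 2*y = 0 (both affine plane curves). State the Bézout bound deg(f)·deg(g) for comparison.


Common zeros: {(5, 1), (6, 4)}; count = 2; Bézout bound = 2.

deg(f) = 2, deg(g) = 1, so Bézout bound = 2.
Scan x ∈ F_7. For each x, list the y ∈ F_7 with f(x, y) ≡ 0 and those with g(x, y) ≡ 0 (mod 7); the common zeros in that column are the intersection.
  x = 0: f ≡ 0 at y ∈ ∅; g ≡ 0 at y ∈ {0}; common: ∅.
  x = 1: f ≡ 0 at y ∈ ∅; g ≡ 0 at y ∈ {3}; common: ∅.
  x = 2: f ≡ 0 at y ∈ {2, 5}; g ≡ 0 at y ∈ {6}; common: ∅.
  x = 3: f ≡ 0 at y ∈ ∅; g ≡ 0 at y ∈ {2}; common: ∅.
  x = 4: f ≡ 0 at y ∈ ∅; g ≡ 0 at y ∈ {5}; common: ∅.
  x = 5: f ≡ 0 at y ∈ {1, 3}; g ≡ 0 at y ∈ {1}; common: {1}.
  x = 6: f ≡ 0 at y ∈ {4, 6}; g ≡ 0 at y ∈ {4}; common: {4}.
Collecting: common zeros = {(5, 1), (6, 4)}, so the count is 2.
Comparison with the Bézout bound: 2 ≤ 2 = deg(f)·deg(g), as expected for curves with no common component (the bound is attained).


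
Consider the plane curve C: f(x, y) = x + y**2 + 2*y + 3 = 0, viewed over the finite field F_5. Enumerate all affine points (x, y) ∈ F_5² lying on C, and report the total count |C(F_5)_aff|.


Affine F_5-points: {(2, 0), (2, 3), (3, 4), (4, 1), (4, 2)}; count = 5.

For each of the 25 pairs (x, y) ∈ F_5², evaluate f(x, y) mod 5. Record the zeros.
  x = 0: [0↦3, 1↦1, 2↦1, 3↦3, 4↦2]  zeros at y ∈ ∅
  x = 1: [0↦4, 1↦2, 2↦2, 3↦4, 4↦3]  zeros at y ∈ ∅
  x = 2: [0↦0, 1↦3, 2↦3, 3↦0, 4↦4]  zeros at y ∈ {0, 3}
  x = 3: [0↦1, 1↦4, 2↦4, 3↦1, 4↦0]  zeros at y ∈ {4}
  x = 4: [0↦2, 1↦0, 2↦0, 3↦2, 4↦1]  zeros at y ∈ {1, 2}
Collecting zeros: affine points = {(2, 0), (2, 3), (3, 4), (4, 1), (4, 2)}.
Total count |C(F_5)_aff| = 5.


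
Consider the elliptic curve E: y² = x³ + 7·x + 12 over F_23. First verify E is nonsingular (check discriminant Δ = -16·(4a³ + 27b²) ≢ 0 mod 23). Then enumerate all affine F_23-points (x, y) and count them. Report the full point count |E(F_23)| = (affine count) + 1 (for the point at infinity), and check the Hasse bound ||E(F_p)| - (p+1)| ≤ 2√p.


Affine points = {(0, 9), (0, 14), (4, 9), (4, 14), (7, 6), (7, 17), (10, 1), (10, 22), (13, 0), (14, 5), (14, 18), (18, 6), (18, 17), (19, 9), (19, 14), (21, 6), (21, 17), (22, 2), (22, 21)}; affine count = 19; |E(F_23)| = 20.

Discriminant check: Δ ∝ 4a³ + 27b² = 4·7³ + 27·12² = 4·343 + 27·144 ≡ 16 (mod 23). Nonzero ⇒ E is nonsingular.
For each x ∈ F_23, compute rhs = x³ + 7·x + 12 mod 23, then count y ∈ F_23 with y² ≡ rhs.
  x = 0: rhs = 12, matching y values: 9, 14 (2 points).
  x = 1: rhs = 20, matching y values: none (0 points).
  x = 2: rhs = 11, matching y values: none (0 points).
  x = 3: rhs = 14, matching y values: none (0 points).
  x = 4: rhs = 12, matching y values: 9, 14 (2 points).
  x = 5: rhs = 11, matching y values: none (0 points).
  x = 6: rhs = 17, matching y values: none (0 points).
  x = 7: rhs = 13, matching y values: 6, 17 (2 points).
  x = 8: rhs = 5, matching y values: none (0 points).
  x = 9: rhs = 22, matching y values: none (0 points).
  x = 10: rhs = 1, matching y values: 1, 22 (2 points).
  x = 11: rhs = 17, matching y values: none (0 points).
  x = 12: rhs = 7, matching y values: none (0 points).
  x = 13: rhs = 0, matching y values: 0 (1 points).
  x = 14: rhs = 2, matching y values: 5, 18 (2 points).
  x = 15: rhs = 19, matching y values: none (0 points).
  x = 16: rhs = 11, matching y values: none (0 points).
  x = 17: rhs = 7, matching y values: none (0 points).
  x = 18: rhs = 13, matching y values: 6, 17 (2 points).
  x = 19: rhs = 12, matching y values: 9, 14 (2 points).
  x = 20: rhs = 10, matching y values: none (0 points).
  x = 21: rhs = 13, matching y values: 6, 17 (2 points).
  x = 22: rhs = 4, matching y values: 2, 21 (2 points).
Total affine count: 19.
Full point count |E(F_23)| = 19 + 1 = 20.
Hasse bound: |20 − (23+1)| = |-4| = 4 ≤ 2√23 ≈ 9.5917 ✓.


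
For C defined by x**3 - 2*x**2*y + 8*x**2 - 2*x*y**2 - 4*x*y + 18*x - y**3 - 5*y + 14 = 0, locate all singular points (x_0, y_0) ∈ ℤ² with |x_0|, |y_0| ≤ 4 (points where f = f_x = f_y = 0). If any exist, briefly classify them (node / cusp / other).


Singular points: {(-2, 1)}; classification: cusp.

Compute partial derivatives:
  f_x = 3*x**2 - 4*x*y + 16*x - 2*y**2 - 4*y + 18.
  f_y = -2*x**2 - 4*x*y - 4*x - 3*y**2 - 5.
Scan x_0 ∈ {−4, ..., 4}. For each x_0, f_y(x_0, y) is a polynomial in y; find its integer roots y ∈ {−4, ..., 4}, then test f_x and f at those candidates.
  x = -4: f_y(-4, y) = -3*y**2 + 16*y - 21; vanishes at y ∈ {3}. (-4, 3): f_x = 20 ≠ 0.
  x = -3: f_y(-3, y) = -3*y**2 + 12*y - 11; no integer root y with |y| ≤ 4.
  x = -2: f_y(-2, y) = -3*y**2 + 8*y - 5; vanishes at y ∈ {1}. (-2, 1): f_x = 0, f = 0 — SINGULAR.
  x = -1: f_y(-1, y) = -3*y**2 + 4*y - 3; no integer root y with |y| ≤ 4.
  x = 0: f_y(0, y) = -3*y**2 - 5; no integer root y with |y| ≤ 4.
  x = 1: f_y(1, y) = -3*y**2 - 4*y - 11; no integer root y with |y| ≤ 4.
  x = 2: f_y(2, y) = -3*y**2 - 8*y - 21; no integer root y with |y| ≤ 4.
  x = 3: f_y(3, y) = -3*y**2 - 12*y - 35; no integer root y with |y| ≤ 4.
  x = 4: f_y(4, y) = -3*y**2 - 16*y - 53; no integer root y with |y| ≤ 4.
Only singular point on the grid: (-2, 1).
Classify: substitute x = -2 + u, y = 1 + v and expand: f = u**3 - 2*u**2*v - 2*u*v**2 - v**3 + v**2.
No constant or linear terms (consistent with a singular point). Quadratic part: v**2. Cubic part: u**3 - 2*u**2*v - 2*u*v**2 - v**3.
The quadratic part v**2 is a perfect square, so there is a single (double) tangent line v = 0, i.e. y = 1. Restricting the cubic part to that line (v = 0) leaves u**3 ≠ 0, so f is not divisible by v and the branch is v² ≈ -u**3 to lowest order — this is a cusp.
Classification: cusp.


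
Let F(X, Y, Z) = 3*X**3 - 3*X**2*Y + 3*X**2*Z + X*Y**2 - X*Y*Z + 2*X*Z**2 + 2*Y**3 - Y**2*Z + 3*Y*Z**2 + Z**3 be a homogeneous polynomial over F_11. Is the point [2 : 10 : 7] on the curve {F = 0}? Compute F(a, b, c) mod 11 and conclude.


F(2,10,7) ≡ 2 (mod 11); P is NOT on the curve.

Evaluate F(2, 10, 7) term-by-term (mod 11).
  3*X**3 ↦ 3·8·1·1 = 24
  -3*X**2*Y ↦ -3·4·10·1 = -120
  3*X**2*Z ↦ 3·4·1·7 = 84
  X*Y**2 ↦ 1·2·100·1 = 200
  -X*Y*Z ↦ -1·2·10·7 = -140
  2*X*Z**2 ↦ 2·2·1·49 = 196
  2*Y**3 ↦ 2·1·1000·1 = 2000
  -Y**2*Z ↦ -1·1·100·7 = -700
  3*Y*Z**2 ↦ 3·1·10·49 = 1470
  Z**3 ↦ 1·1·1·343 = 343
Sum: F(2, 10, 7) = (24) + (-120) + (84) + (200) + (-140) + (196) + (2000) + (-700) + (1470) + (343) = 3357.
Reducing mod 11: 3357 ≡ 2 (mod 11).
Since F(a, b, c) ≡ 2 ≠ 0 (mod 11), P does NOT lie on the curve.


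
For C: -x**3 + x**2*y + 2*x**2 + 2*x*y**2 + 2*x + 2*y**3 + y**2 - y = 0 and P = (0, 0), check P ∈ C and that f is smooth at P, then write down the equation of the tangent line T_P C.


Tangent line at P: 2*x - y = 0.

Step 1: f(0, 0) = 0, so P lies on C.
Step 2: partial derivatives
  f_x(x, y) = -3*x**2 + 2*x*y + 4*x + 2*y**2 + 2, f_y(x, y) = x**2 + 4*x*y + 6*y**2 + 2*y - 1.
  f_x(P) = 2, f_y(P) = -1 (gradient nonzero, so P is smooth).
Step 3: tangent line at P: 2·(x − 0) + -1·(y − 0) = 0.
Expanding: 2*x - y = 0.


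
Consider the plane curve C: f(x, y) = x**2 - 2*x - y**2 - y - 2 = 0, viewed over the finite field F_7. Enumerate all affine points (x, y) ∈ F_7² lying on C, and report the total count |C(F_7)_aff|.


Affine F_7-points: {(0, 3), (2, 3), (4, 2), (4, 4), (5, 2), (5, 4)}; count = 6.

For each of the 49 pairs (x, y) ∈ F_7², evaluate f(x, y) mod 7. Record the zeros.
  x = 0: [0↦5, 1↦3, 2↦6, 3↦0, 4↦6, 5↦3, 6↦5]  zeros at y ∈ {3}
  x = 1: [0↦4, 1↦2, 2↦5, 3↦6, 4↦5, 5↦2, 6↦4]  zeros at y ∈ ∅
  x = 2: [0↦5, 1↦3, 2↦6, 3↦0, 4↦6, 5↦3, 6↦5]  zeros at y ∈ {3}
  x = 3: [0↦1, 1↦6, 2↦2, 3↦3, 4↦2, 5↦6, 6↦1]  zeros at y ∈ ∅
  x = 4: [0↦6, 1↦4, 2↦0, 3↦1, 4↦0, 5↦4, 6↦6]  zeros at y ∈ {2, 4}
  x = 5: [0↦6, 1↦4, 2↦0, 3↦1, 4↦0, 5↦4, 6↦6]  zeros at y ∈ {2, 4}
  x = 6: [0↦1, 1↦6, 2↦2, 3↦3, 4↦2, 5↦6, 6↦1]  zeros at y ∈ ∅
Collecting zeros: affine points = {(0, 3), (2, 3), (4, 2), (4, 4), (5, 2), (5, 4)}.
Total count |C(F_7)_aff| = 6.


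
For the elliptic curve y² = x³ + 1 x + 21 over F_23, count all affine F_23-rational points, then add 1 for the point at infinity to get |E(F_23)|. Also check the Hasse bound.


Affine points = {(1, 0), (2, 10), (2, 13), (5, 6), (5, 17), (6, 6), (6, 17), (7, 7), (7, 16), (8, 9), (8, 14), (9, 0), (11, 11), (11, 12), (12, 6), (12, 17), (13, 0), (16, 4), (16, 19), (17, 11), (17, 12), (18, 11), (18, 12)}; affine count = 23; |E(F_23)| = 24.

Discriminant check: Δ ∝ 4a³ + 27b² = 4·1³ + 27·21² = 4·1 + 27·441 ≡ 20 (mod 23). Nonzero ⇒ E is nonsingular.
For each x ∈ F_23, compute rhs = x³ + 1·x + 21 mod 23, then count y ∈ F_23 with y² ≡ rhs.
  x = 0: rhs = 21, matching y values: none (0 points).
  x = 1: rhs = 0, matching y values: 0 (1 points).
  x = 2: rhs = 8, matching y values: 10, 13 (2 points).
  x = 3: rhs = 5, matching y values: none (0 points).
  x = 4: rhs = 20, matching y values: none (0 points).
  x = 5: rhs = 13, matching y values: 6, 17 (2 points).
  x = 6: rhs = 13, matching y values: 6, 17 (2 points).
  x = 7: rhs = 3, matching y values: 7, 16 (2 points).
  x = 8: rhs = 12, matching y values: 9, 14 (2 points).
  x = 9: rhs = 0, matching y values: 0 (1 points).
  x = 10: rhs = 19, matching y values: none (0 points).
  x = 11: rhs = 6, matching y values: 11, 12 (2 points).
  x = 12: rhs = 13, matching y values: 6, 17 (2 points).
  x = 13: rhs = 0, matching y values: 0 (1 points).
  x = 14: rhs = 19, matching y values: none (0 points).
  x = 15: rhs = 7, matching y values: none (0 points).
  x = 16: rhs = 16, matching y values: 4, 19 (2 points).
  x = 17: rhs = 6, matching y values: 11, 12 (2 points).
  x = 18: rhs = 6, matching y values: 11, 12 (2 points).
  x = 19: rhs = 22, matching y values: none (0 points).
  x = 20: rhs = 14, matching y values: none (0 points).
  x = 21: rhs = 11, matching y values: none (0 points).
  x = 22: rhs = 19, matching y values: none (0 points).
Total affine count: 23.
Full point count |E(F_23)| = 23 + 1 = 24.
Hasse bound: |24 − (23+1)| = |0| = 0 ≤ 2√23 ≈ 9.5917 ✓.


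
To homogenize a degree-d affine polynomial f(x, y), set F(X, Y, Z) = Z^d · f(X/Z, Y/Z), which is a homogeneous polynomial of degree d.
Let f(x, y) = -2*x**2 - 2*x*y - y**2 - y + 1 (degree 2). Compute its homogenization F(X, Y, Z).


F(X, Y, Z) = -2*X**2 - 2*X*Y - Y**2 - Y*Z + Z**2

deg(f) = 2.
Substitute x = X/Z, y = Y/Z into f, then multiply by Z^2.
  monomial -2·x^2·y^0 ↦ -2·X^2·Y^0·Z^0.
  monomial -2·x^1·y^1 ↦ -2·X^1·Y^1·Z^0.
  monomial -1·x^0·y^2 ↦ -1·X^0·Y^2·Z^0.
  monomial -1·x^0·y^1 ↦ -1·X^0·Y^1·Z^1.
  monomial 1·x^0·y^0 ↦ 1·X^0·Y^0·Z^2.
Collecting: F(X, Y, Z) = -2*X**2 - 2*X*Y - Y**2 - Y*Z + Z**2.


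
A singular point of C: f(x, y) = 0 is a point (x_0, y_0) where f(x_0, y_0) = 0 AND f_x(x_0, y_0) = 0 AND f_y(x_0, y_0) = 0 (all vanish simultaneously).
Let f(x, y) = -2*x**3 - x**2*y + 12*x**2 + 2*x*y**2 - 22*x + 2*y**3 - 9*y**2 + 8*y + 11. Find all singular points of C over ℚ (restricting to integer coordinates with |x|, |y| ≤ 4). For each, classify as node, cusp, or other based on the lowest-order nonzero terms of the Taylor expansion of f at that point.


Singular points: {(2, 1)}; classification: node.

Compute partial derivatives:
  f_x = -6*x**2 - 2*x*y + 24*x + 2*y**2 - 22.
  f_y = -x**2 + 4*x*y + 6*y**2 - 18*y + 8.
Scan x_0 ∈ {−4, ..., 4}. For each x_0, f_y(x_0, y) is a polynomial in y; find its integer roots y ∈ {−4, ..., 4}, then test f_x and f at those candidates.
  x = -4: f_y(-4, y) = 6*y**2 - 34*y - 8; no integer root y with |y| ≤ 4.
  x = -3: f_y(-3, y) = 6*y**2 - 30*y - 1; no integer root y with |y| ≤ 4.
  x = -2: f_y(-2, y) = 6*y**2 - 26*y + 4; no integer root y with |y| ≤ 4.
  x = -1: f_y(-1, y) = 6*y**2 - 22*y + 7; no integer root y with |y| ≤ 4.
  x = 0: f_y(0, y) = 6*y**2 - 18*y + 8; no integer root y with |y| ≤ 4.
  x = 1: f_y(1, y) = 6*y**2 - 14*y + 7; no integer root y with |y| ≤ 4.
  x = 2: f_y(2, y) = 6*y**2 - 10*y + 4; vanishes at y ∈ {1}. (2, 1): f_x = 0, f = 0 — SINGULAR.
  x = 3: f_y(3, y) = 6*y**2 - 6*y - 1; no integer root y with |y| ≤ 4.
  x = 4: f_y(4, y) = 6*y**2 - 2*y - 8; vanishes at y ∈ {-1}. (4, -1): f_x = -12 ≠ 0.
Only singular point on the grid: (2, 1).
Classify: substitute x = 2 + u, y = 1 + v and expand: f = -2*u**3 - u**2*v - u**2 + 2*u*v**2 + 2*v**3 + v**2.
No constant or linear terms (consistent with a singular point). Quadratic part: -u**2 + v**2. Cubic part: -2*u**3 - u**2*v + 2*u*v**2 + 2*v**3.
The quadratic part v**2 - u**2 = (v − u)(v + u) splits into two distinct linear factors, so there are two distinct tangent lines y − 1 = ±(x − 2) — this is a node (ordinary double point).
Classification: node.


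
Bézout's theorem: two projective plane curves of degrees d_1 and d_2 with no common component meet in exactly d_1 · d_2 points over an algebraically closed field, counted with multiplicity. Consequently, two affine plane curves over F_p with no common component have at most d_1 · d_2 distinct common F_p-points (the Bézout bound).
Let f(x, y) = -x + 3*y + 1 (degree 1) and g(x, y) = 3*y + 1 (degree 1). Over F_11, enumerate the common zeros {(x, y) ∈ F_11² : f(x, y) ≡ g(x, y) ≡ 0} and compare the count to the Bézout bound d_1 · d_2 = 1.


Common zeros: {(0, 7)}; count = 1; Bézout bound = 1.

deg(f) = 1, deg(g) = 1, so Bézout bound = 1.
Scan x ∈ F_11. For each x, list the y ∈ F_11 with f(x, y) ≡ 0 and those with g(x, y) ≡ 0 (mod 11); the common zeros in that column are the intersection.
  x = 0: f ≡ 0 at y ∈ {7}; g ≡ 0 at y ∈ {7}; common: {7}.
  x = 1: f ≡ 0 at y ∈ {0}; g ≡ 0 at y ∈ {7}; common: ∅.
  x = 2: f ≡ 0 at y ∈ {4}; g ≡ 0 at y ∈ {7}; common: ∅.
  x = 3: f ≡ 0 at y ∈ {8}; g ≡ 0 at y ∈ {7}; common: ∅.
  x = 4: f ≡ 0 at y ∈ {1}; g ≡ 0 at y ∈ {7}; common: ∅.
  x = 5: f ≡ 0 at y ∈ {5}; g ≡ 0 at y ∈ {7}; common: ∅.
  x = 6: f ≡ 0 at y ∈ {9}; g ≡ 0 at y ∈ {7}; common: ∅.
  x = 7: f ≡ 0 at y ∈ {2}; g ≡ 0 at y ∈ {7}; common: ∅.
  x = 8: f ≡ 0 at y ∈ {6}; g ≡ 0 at y ∈ {7}; common: ∅.
  x = 9: f ≡ 0 at y ∈ {10}; g ≡ 0 at y ∈ {7}; common: ∅.
  x = 10: f ≡ 0 at y ∈ {3}; g ≡ 0 at y ∈ {7}; common: ∅.
Collecting: common zeros = {(0, 7)}, so the count is 1.
Comparison with the Bézout bound: 1 ≤ 1 = deg(f)·deg(g), as expected for curves with no common component (the bound is attained).


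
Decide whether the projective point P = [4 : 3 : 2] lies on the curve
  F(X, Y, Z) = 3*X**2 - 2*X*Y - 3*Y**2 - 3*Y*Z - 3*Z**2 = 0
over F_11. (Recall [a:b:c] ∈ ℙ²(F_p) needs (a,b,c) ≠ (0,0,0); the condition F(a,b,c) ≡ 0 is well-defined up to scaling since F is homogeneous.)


F(4,3,2) ≡ 0 (mod 11); P is on the curve.

Evaluate F(4, 3, 2) term-by-term (mod 11).
  3*X**2 ↦ 3·16·1·1 = 48
  -2*X*Y ↦ -2·4·3·1 = -24
  -3*Y**2 ↦ -3·1·9·1 = -27
  -3*Y*Z ↦ -3·1·3·2 = -18
  -3*Z**2 ↦ -3·1·1·4 = -12
Sum: F(4, 3, 2) = (48) + (-24) + (-27) + (-18) + (-12) = -33.
Reducing mod 11: -33 ≡ 0 (mod 11).
Since F(a, b, c) ≡ 0 (mod 11), P lies on the curve.


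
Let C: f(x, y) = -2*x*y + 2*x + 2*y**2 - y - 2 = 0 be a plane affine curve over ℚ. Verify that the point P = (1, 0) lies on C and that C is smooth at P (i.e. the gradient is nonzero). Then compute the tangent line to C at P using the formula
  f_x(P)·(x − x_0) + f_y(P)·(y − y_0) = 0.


Tangent line at P: 2*x - 3*y - 2 = 0.

Step 1: f(1, 0) = 0, so P lies on C.
Step 2: partial derivatives
  f_x(x, y) = 2 - 2*y, f_y(x, y) = -2*x + 4*y - 1.
  f_x(P) = 2, f_y(P) = -3 (gradient nonzero, so P is smooth).
Step 3: tangent line at P: 2·(x − 1) + -3·(y − 0) = 0.
Expanding: 2*x - 3*y - 2 = 0.


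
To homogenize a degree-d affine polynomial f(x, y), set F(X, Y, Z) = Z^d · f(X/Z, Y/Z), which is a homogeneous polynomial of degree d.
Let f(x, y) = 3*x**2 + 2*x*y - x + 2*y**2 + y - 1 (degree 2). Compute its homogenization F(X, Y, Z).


F(X, Y, Z) = 3*X**2 + 2*X*Y - X*Z + 2*Y**2 + Y*Z - Z**2

deg(f) = 2.
Substitute x = X/Z, y = Y/Z into f, then multiply by Z^2.
  monomial 3·x^2·y^0 ↦ 3·X^2·Y^0·Z^0.
  monomial 2·x^1·y^1 ↦ 2·X^1·Y^1·Z^0.
  monomial -1·x^1·y^0 ↦ -1·X^1·Y^0·Z^1.
  monomial 2·x^0·y^2 ↦ 2·X^0·Y^2·Z^0.
  monomial 1·x^0·y^1 ↦ 1·X^0·Y^1·Z^1.
  monomial -1·x^0·y^0 ↦ -1·X^0·Y^0·Z^2.
Collecting: F(X, Y, Z) = 3*X**2 + 2*X*Y - X*Z + 2*Y**2 + Y*Z - Z**2.


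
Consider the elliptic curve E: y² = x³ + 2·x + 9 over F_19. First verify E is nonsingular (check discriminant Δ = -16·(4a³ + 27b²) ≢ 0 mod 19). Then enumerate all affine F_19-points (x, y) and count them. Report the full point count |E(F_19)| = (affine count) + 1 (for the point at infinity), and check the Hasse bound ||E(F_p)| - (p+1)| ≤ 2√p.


Affine points = {(0, 3), (0, 16), (3, 2), (3, 17), (4, 9), (4, 10), (5, 7), (5, 12), (6, 3), (6, 16), (7, 9), (7, 10), (8, 9), (8, 10), (13, 3), (13, 16), (14, 8), (14, 11), (17, 4), (17, 15), (18, 5), (18, 14)}; affine count = 22; |E(F_19)| = 23.

Discriminant check: Δ ∝ 4a³ + 27b² = 4·2³ + 27·9² = 4·8 + 27·81 ≡ 15 (mod 19). Nonzero ⇒ E is nonsingular.
For each x ∈ F_19, compute rhs = x³ + 2·x + 9 mod 19, then count y ∈ F_19 with y² ≡ rhs.
  x = 0: rhs = 9, matching y values: 3, 16 (2 points).
  x = 1: rhs = 12, matching y values: none (0 points).
  x = 2: rhs = 2, matching y values: none (0 points).
  x = 3: rhs = 4, matching y values: 2, 17 (2 points).
  x = 4: rhs = 5, matching y values: 9, 10 (2 points).
  x = 5: rhs = 11, matching y values: 7, 12 (2 points).
  x = 6: rhs = 9, matching y values: 3, 16 (2 points).
  x = 7: rhs = 5, matching y values: 9, 10 (2 points).
  x = 8: rhs = 5, matching y values: 9, 10 (2 points).
  x = 9: rhs = 15, matching y values: none (0 points).
  x = 10: rhs = 3, matching y values: none (0 points).
  x = 11: rhs = 13, matching y values: none (0 points).
  x = 12: rhs = 13, matching y values: none (0 points).
  x = 13: rhs = 9, matching y values: 3, 16 (2 points).
  x = 14: rhs = 7, matching y values: 8, 11 (2 points).
  x = 15: rhs = 13, matching y values: none (0 points).
  x = 16: rhs = 14, matching y values: none (0 points).
  x = 17: rhs = 16, matching y values: 4, 15 (2 points).
  x = 18: rhs = 6, matching y values: 5, 14 (2 points).
Total affine count: 22.
Full point count |E(F_19)| = 22 + 1 = 23.
Hasse bound: |23 − (19+1)| = |3| = 3 ≤ 2√19 ≈ 8.7178 ✓.


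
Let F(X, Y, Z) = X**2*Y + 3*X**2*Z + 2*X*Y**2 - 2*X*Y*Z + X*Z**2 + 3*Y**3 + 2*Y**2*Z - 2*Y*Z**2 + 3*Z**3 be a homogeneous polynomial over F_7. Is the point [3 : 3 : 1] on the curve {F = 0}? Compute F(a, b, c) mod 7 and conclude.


F(3,3,1) ≡ 0 (mod 7); P is on the curve.

Evaluate F(3, 3, 1) term-by-term (mod 7).
  X**2*Y ↦ 1·9·3·1 = 27
  3*X**2*Z ↦ 3·9·1·1 = 27
  2*X*Y**2 ↦ 2·3·9·1 = 54
  -2*X*Y*Z ↦ -2·3·3·1 = -18
  X*Z**2 ↦ 1·3·1·1 = 3
  3*Y**3 ↦ 3·1·27·1 = 81
  2*Y**2*Z ↦ 2·1·9·1 = 18
  -2*Y*Z**2 ↦ -2·1·3·1 = -6
  3*Z**3 ↦ 3·1·1·1 = 3
Sum: F(3, 3, 1) = (27) + (27) + (54) + (-18) + (3) + (81) + (18) + (-6) + (3) = 189.
Reducing mod 7: 189 ≡ 0 (mod 7).
Since F(a, b, c) ≡ 0 (mod 7), P lies on the curve.


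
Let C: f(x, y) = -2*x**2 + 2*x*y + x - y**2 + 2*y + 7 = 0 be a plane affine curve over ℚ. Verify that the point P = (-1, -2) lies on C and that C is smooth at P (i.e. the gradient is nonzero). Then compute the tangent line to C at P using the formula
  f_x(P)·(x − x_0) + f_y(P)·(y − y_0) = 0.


Tangent line at P: x + 4*y + 9 = 0.

Step 1: f(-1, -2) = 0, so P lies on C.
Step 2: partial derivatives
  f_x(x, y) = -4*x + 2*y + 1, f_y(x, y) = 2*x - 2*y + 2.
  f_x(P) = 1, f_y(P) = 4 (gradient nonzero, so P is smooth).
Step 3: tangent line at P: 1·(x − -1) + 4·(y − -2) = 0.
Expanding: x + 4*y + 9 = 0.


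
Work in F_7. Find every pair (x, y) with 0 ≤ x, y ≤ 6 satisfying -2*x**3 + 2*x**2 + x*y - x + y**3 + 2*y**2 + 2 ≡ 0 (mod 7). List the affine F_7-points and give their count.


Affine F_7-points: {(0, 4), (1, 3), (4, 0), (4, 1), (4, 4), (5, 0), (6, 0), (6, 2), (6, 3)}; count = 9.

For each of the 49 pairs (x, y) ∈ F_7², evaluate f(x, y) mod 7. Record the zeros.
  x = 0: [0↦2, 1↦5, 2↦4, 3↦5, 4↦0, 5↦2, 6↦3]  zeros at y ∈ {4}
  x = 1: [0↦1, 1↦5, 2↦5, 3↦0, 4↦3, 5↦6, 6↦1]  zeros at y ∈ {3}
  x = 2: [0↦6, 1↦4, 2↦5, 3↦1, 4↦5, 5↦2, 6↦5]  zeros at y ∈ ∅
  x = 3: [0↦5, 1↦4, 2↦6, 3↦3, 4↦1, 5↦6, 6↦3]  zeros at y ∈ ∅
  x = 4: [0↦0, 1↦0, 2↦3, 3↦1, 4↦0, 5↦6, 6↦4]  zeros at y ∈ {0, 1, 4}
  x = 5: [0↦0, 1↦1, 2↦5, 3↦4, 4↦4, 5↦4, 6↦3]  zeros at y ∈ {0}
  x = 6: [0↦0, 1↦2, 2↦0, 3↦0, 4↦1, 5↦2, 6↦2]  zeros at y ∈ {0, 2, 3}
Collecting zeros: affine points = {(0, 4), (1, 3), (4, 0), (4, 1), (4, 4), (5, 0), (6, 0), (6, 2), (6, 3)}.
Total count |C(F_7)_aff| = 9.


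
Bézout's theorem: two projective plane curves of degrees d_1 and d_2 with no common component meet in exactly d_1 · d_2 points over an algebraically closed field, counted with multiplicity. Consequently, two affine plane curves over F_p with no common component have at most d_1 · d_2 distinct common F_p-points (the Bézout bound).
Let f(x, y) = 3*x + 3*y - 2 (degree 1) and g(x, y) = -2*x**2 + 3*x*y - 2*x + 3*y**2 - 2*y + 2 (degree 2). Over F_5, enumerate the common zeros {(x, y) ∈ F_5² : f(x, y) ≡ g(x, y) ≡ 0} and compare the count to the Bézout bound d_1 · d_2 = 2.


Common zeros: {(2, 2)}; count = 1; Bézout bound = 2.

deg(f) = 1, deg(g) = 2, so Bézout bound = 2.
Scan x ∈ F_5. For each x, list the y ∈ F_5 with f(x, y) ≡ 0 and those with g(x, y) ≡ 0 (mod 5); the common zeros in that column are the intersection.
  x = 0: f ≡ 0 at y ∈ {4}; g ≡ 0 at y ∈ {2}; common: ∅.
  x = 1: f ≡ 0 at y ∈ {3}; g ≡ 0 at y ∈ {4}; common: ∅.
  x = 2: f ≡ 0 at y ∈ {2}; g ≡ 0 at y ∈ {0, 2}; common: {2}.
  x = 3: f ≡ 0 at y ∈ {1}; g ≡ 0 at y ∈ ∅; common: ∅.
  x = 4: f ≡ 0 at y ∈ {0}; g ≡ 0 at y ∈ {1, 4}; common: ∅.
Collecting: common zeros = {(2, 2)}, so the count is 1.
Comparison with the Bézout bound: 1 ≤ 2 = deg(f)·deg(g), as expected for curves with no common component (the affine F_5-count falls short of the bound because intersections may lie at infinity, over extension fields, or carry multiplicity).


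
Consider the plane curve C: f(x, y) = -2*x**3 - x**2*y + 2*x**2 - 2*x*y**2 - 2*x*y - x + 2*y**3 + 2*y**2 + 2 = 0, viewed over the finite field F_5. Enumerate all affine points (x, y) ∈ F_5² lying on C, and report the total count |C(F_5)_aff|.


Affine F_5-points: {(1, 1), (4, 3)}; count = 2.

For each of the 25 pairs (x, y) ∈ F_5², evaluate f(x, y) mod 5. Record the zeros.
  x = 0: [0↦2, 1↦1, 2↦1, 3↦4, 4↦2]  zeros at y ∈ ∅
  x = 1: [0↦1, 1↦0, 2↦1, 3↦1, 4↦2]  zeros at y ∈ {1}
  x = 2: [0↦2, 1↦4, 2↦4, 3↦4, 4↦1]  zeros at y ∈ ∅
  x = 3: [0↦3, 1↦1, 2↦3, 3↦1, 4↦2]  zeros at y ∈ ∅
  x = 4: [0↦2, 1↦4, 2↦1, 3↦0, 4↦3]  zeros at y ∈ {3}
Collecting zeros: affine points = {(1, 1), (4, 3)}.
Total count |C(F_5)_aff| = 2.


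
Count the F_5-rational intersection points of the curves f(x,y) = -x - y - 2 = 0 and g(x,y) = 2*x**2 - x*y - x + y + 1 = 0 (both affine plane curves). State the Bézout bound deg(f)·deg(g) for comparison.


Common zeros: ∅; count = 0; Bézout bound = 2.

deg(f) = 1, deg(g) = 2, so Bézout bound = 2.
Scan x ∈ F_5. For each x, list the y ∈ F_5 with f(x, y) ≡ 0 and those with g(x, y) ≡ 0 (mod 5); the common zeros in that column are the intersection.
  x = 0: f ≡ 0 at y ∈ {3}; g ≡ 0 at y ∈ {4}; common: ∅.
  x = 1: f ≡ 0 at y ∈ {2}; g ≡ 0 at y ∈ ∅; common: ∅.
  x = 2: f ≡ 0 at y ∈ {1}; g ≡ 0 at y ∈ {2}; common: ∅.
  x = 3: f ≡ 0 at y ∈ {0}; g ≡ 0 at y ∈ {3}; common: ∅.
  x = 4: f ≡ 0 at y ∈ {4}; g ≡ 0 at y ∈ {3}; common: ∅.
Collecting: common zeros = ∅, so the count is 0.
Comparison with the Bézout bound: 0 ≤ 2 = deg(f)·deg(g), as expected for curves with no common component (the affine F_5-count falls short of the bound because intersections may lie at infinity, over extension fields, or carry multiplicity).


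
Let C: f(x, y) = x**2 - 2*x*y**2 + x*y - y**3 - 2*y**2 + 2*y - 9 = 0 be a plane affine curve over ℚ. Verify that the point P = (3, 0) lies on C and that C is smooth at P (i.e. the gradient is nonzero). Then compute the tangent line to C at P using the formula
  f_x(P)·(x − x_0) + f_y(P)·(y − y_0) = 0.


Tangent line at P: 6*x + 5*y - 18 = 0.

Step 1: f(3, 0) = 0, so P lies on C.
Step 2: partial derivatives
  f_x(x, y) = 2*x - 2*y**2 + y, f_y(x, y) = -4*x*y + x - 3*y**2 - 4*y + 2.
  f_x(P) = 6, f_y(P) = 5 (gradient nonzero, so P is smooth).
Step 3: tangent line at P: 6·(x − 3) + 5·(y − 0) = 0.
Expanding: 6*x + 5*y - 18 = 0.


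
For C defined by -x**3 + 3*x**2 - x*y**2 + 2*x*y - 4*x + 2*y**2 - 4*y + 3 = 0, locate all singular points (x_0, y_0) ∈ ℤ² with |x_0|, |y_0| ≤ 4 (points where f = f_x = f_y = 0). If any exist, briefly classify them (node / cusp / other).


Singular points: {(1, 1)}; classification: cusp.

Compute partial derivatives:
  f_x = -3*x**2 + 6*x - y**2 + 2*y - 4.
  f_y = -2*x*y + 2*x + 4*y - 4.
Scan x_0 ∈ {−4, ..., 4}. For each x_0, f_y(x_0, y) is a polynomial in y; find its integer roots y ∈ {−4, ..., 4}, then test f_x and f at those candidates.
  x = -4: f_y(-4, y) = 12*y - 12; vanishes at y ∈ {1}. (-4, 1): f_x = -75 ≠ 0.
  x = -3: f_y(-3, y) = 10*y - 10; vanishes at y ∈ {1}. (-3, 1): f_x = -48 ≠ 0.
  x = -2: f_y(-2, y) = 8*y - 8; vanishes at y ∈ {1}. (-2, 1): f_x = -27 ≠ 0.
  x = -1: f_y(-1, y) = 6*y - 6; vanishes at y ∈ {1}. (-1, 1): f_x = -12 ≠ 0.
  x = 0: f_y(0, y) = 4*y - 4; vanishes at y ∈ {1}. (0, 1): f_x = -3 ≠ 0.
  x = 1: f_y(1, y) = 2*y - 2; vanishes at y ∈ {1}. (1, 1): f_x = 0, f = 0 — SINGULAR.
  x = 2: f_y(2, y) = 0; vanishes at y ∈ {-4, -3, -2, -1, 0, 1, 2, 3, 4}. (2, -4): f_x = -28 ≠ 0; (2, -3): f_x = -19 ≠ 0; (2, -2): f_x = -12 ≠ 0; (2, -1): f_x = -7 ≠ 0; (2, 0): f_x = -4 ≠ 0; (2, 1): f_x = -3 ≠ 0; (2, 2): f_x = -4 ≠ 0; (2, 3): f_x = -7 ≠ 0; (2, 4): f_x = -12 ≠ 0.
  x = 3: f_y(3, y) = 2 - 2*y; vanishes at y ∈ {1}. (3, 1): f_x = -12 ≠ 0.
  x = 4: f_y(4, y) = 4 - 4*y; vanishes at y ∈ {1}. (4, 1): f_x = -27 ≠ 0.
Only singular point on the grid: (1, 1).
Classify: substitute x = 1 + u, y = 1 + v and expand: f = -u**3 - u*v**2 + v**2.
No constant or linear terms (consistent with a singular point). Quadratic part: v**2. Cubic part: -u**3 - u*v**2.
The quadratic part v**2 is a perfect square, so there is a single (double) tangent line v = 0, i.e. y = 1. Restricting the cubic part to that line (v = 0) leaves -u**3 ≠ 0, so f is not divisible by v and the branch is v² ≈ u**3 to lowest order — this is a cusp.
Classification: cusp.
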